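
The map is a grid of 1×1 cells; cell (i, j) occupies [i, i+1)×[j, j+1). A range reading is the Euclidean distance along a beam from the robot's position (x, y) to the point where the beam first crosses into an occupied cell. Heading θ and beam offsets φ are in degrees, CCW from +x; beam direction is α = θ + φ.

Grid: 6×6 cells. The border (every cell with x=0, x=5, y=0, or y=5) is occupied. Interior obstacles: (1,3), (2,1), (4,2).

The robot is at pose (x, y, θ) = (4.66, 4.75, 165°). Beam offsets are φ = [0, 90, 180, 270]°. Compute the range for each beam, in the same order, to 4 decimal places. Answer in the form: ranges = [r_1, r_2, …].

ranges = [0.9659, 1.8117, 0.3520, 0.2588]

beam 1: φ=0°, α=165°
  direction (-0.9659, 0.2588); cell (4,4); t to first gridline: x 0.6833, y 0.9659 (then +1.0353 / +3.8637)
    (3,4) via x @ 0.6833
    (3,5) via y @ 0.9659  # hit
  → r_1 = 0.9659
beam 2: φ=90°, α=255°
  direction (-0.2588, -0.9659); cell (4,4); t to first gridline: x 2.5500, y 0.7765 (then +3.8637 / +1.0353)
    (4,3) via y @ 0.7765
    (4,2) via y @ 1.8117  # hit
  → r_2 = 1.8117
beam 3: φ=180°, α=345°
  direction (0.9659, -0.2588); cell (4,4); t to first gridline: x 0.3520, y 2.8978 (then +1.0353 / +3.8637)
    (5,4) via x @ 0.3520  # hit
  → r_3 = 0.3520
beam 4: φ=270°, α=75°
  direction (0.2588, 0.9659); cell (4,4); t to first gridline: x 1.3137, y 0.2588 (then +3.8637 / +1.0353)
    (4,5) via y @ 0.2588  # hit
  → r_4 = 0.2588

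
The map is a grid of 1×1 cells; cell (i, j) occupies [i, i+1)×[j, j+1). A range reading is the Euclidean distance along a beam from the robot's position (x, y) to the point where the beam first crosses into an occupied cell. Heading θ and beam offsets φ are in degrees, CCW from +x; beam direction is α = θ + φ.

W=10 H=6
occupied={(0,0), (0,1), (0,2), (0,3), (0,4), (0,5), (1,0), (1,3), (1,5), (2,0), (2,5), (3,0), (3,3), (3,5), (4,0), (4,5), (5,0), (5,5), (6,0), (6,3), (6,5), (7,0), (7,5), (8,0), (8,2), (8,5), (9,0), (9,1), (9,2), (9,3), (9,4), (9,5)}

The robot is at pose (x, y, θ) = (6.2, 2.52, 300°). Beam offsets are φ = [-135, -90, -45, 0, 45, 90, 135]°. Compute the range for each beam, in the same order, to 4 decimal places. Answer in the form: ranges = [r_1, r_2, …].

ranges = [2.2776, 3.0400, 1.5736, 1.7551, 1.8635, 3.2332, 0.4969]

beam 1: φ=-135°, α=165°
  d=(-0.9659,0.2588)  start (6,2)  tX=0.2071 tY=1.8546  stride 1/|dx|=1.0353 1/|dy|=3.8637
    cross x-line → (5,2), t=0.2071
    cross x-line → (4,2), t=1.2423
    cross y-line → (4,3), t=1.8546
    cross x-line → (3,3), t=2.2776 (wall)
  → r_1 = 2.2776
beam 2: φ=-90°, α=210°
  d=(-0.8660,-0.5000)  start (6,2)  tX=0.2309 tY=1.0400  stride 1/|dx|=1.1547 1/|dy|=2.0000
    cross x-line → (5,2), t=0.2309
    cross y-line → (5,1), t=1.0400
    cross x-line → (4,1), t=1.3856
    cross x-line → (3,1), t=2.5403
    cross y-line → (3,0), t=3.0400 (wall)
  → r_2 = 3.0400
beam 3: φ=-45°, α=255°
  d=(-0.2588,-0.9659)  start (6,2)  tX=0.7727 tY=0.5383  stride 1/|dx|=3.8637 1/|dy|=1.0353
    cross y-line → (6,1), t=0.5383
    cross x-line → (5,1), t=0.7727
    cross y-line → (5,0), t=1.5736 (wall)
  → r_3 = 1.5736
beam 4: φ=0°, α=300°
  d=(0.5000,-0.8660)  start (6,2)  tX=1.6000 tY=0.6004  stride 1/|dx|=2.0000 1/|dy|=1.1547
    cross y-line → (6,1), t=0.6004
    cross x-line → (7,1), t=1.6000
    cross y-line → (7,0), t=1.7551 (wall)
  → r_4 = 1.7551
beam 5: φ=45°, α=345°
  d=(0.9659,-0.2588)  start (6,2)  tX=0.8282 tY=2.0091  stride 1/|dx|=1.0353 1/|dy|=3.8637
    cross x-line → (7,2), t=0.8282
    cross x-line → (8,2), t=1.8635 (wall)
  → r_5 = 1.8635
beam 6: φ=90°, α=30°
  d=(0.8660,0.5000)  start (6,2)  tX=0.9238 tY=0.9600  stride 1/|dx|=1.1547 1/|dy|=2.0000
    cross x-line → (7,2), t=0.9238
    cross y-line → (7,3), t=0.9600
    cross x-line → (8,3), t=2.0785
    cross y-line → (8,4), t=2.9600
    cross x-line → (9,4), t=3.2332 (wall)
  → r_6 = 3.2332
beam 7: φ=135°, α=75°
  d=(0.2588,0.9659)  start (6,2)  tX=3.0910 tY=0.4969  stride 1/|dx|=3.8637 1/|dy|=1.0353
    cross y-line → (6,3), t=0.4969 (wall)
  → r_7 = 0.4969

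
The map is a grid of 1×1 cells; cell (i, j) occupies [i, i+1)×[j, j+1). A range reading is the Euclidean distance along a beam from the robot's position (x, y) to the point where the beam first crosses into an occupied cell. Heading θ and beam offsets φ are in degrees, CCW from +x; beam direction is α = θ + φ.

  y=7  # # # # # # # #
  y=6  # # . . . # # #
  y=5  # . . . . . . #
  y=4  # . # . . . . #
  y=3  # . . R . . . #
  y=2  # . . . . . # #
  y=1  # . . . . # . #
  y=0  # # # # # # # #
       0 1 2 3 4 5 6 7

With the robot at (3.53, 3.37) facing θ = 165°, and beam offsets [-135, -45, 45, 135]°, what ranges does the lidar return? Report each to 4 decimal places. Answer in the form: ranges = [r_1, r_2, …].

beam 1: φ=-135°, α=30°
  dir = (cos 30°, sin 30°) = (0.8660, 0.5000); from cell (3,3)
  next x-line at t=0.5427, next y-line at t=1.2600; Δt_x=1.1547, Δt_y=2.0000
    x: enter (4,3) at t=0.5427
    y: enter (4,4) at t=1.2600
    x: enter (5,4) at t=1.6974
    x: enter (6,4) at t=2.8521
    y: enter (6,5) at t=3.2600
    x: enter (7,5) at t=4.0068 ← occupied
  → r_1 = 4.0068
beam 2: φ=-45°, α=120°
  dir = (cos 120°, sin 120°) = (-0.5000, 0.8660); from cell (3,3)
  next x-line at t=1.0600, next y-line at t=0.7275; Δt_x=2.0000, Δt_y=1.1547
    y: enter (3,4) at t=0.7275
    x: enter (2,4) at t=1.0600 ← occupied
  → r_2 = 1.0600
beam 3: φ=45°, α=210°
  dir = (cos 210°, sin 210°) = (-0.8660, -0.5000); from cell (3,3)
  next x-line at t=0.6120, next y-line at t=0.7400; Δt_x=1.1547, Δt_y=2.0000
    x: enter (2,3) at t=0.6120
    y: enter (2,2) at t=0.7400
    x: enter (1,2) at t=1.7667
    y: enter (1,1) at t=2.7400
    x: enter (0,1) at t=2.9214 ← occupied
  → r_3 = 2.9214
beam 4: φ=135°, α=300°
  dir = (cos 300°, sin 300°) = (0.5000, -0.8660); from cell (3,3)
  next x-line at t=0.9400, next y-line at t=0.4272; Δt_x=2.0000, Δt_y=1.1547
    y: enter (3,2) at t=0.4272
    x: enter (4,2) at t=0.9400
    y: enter (4,1) at t=1.5819
    y: enter (4,0) at t=2.7366 ← occupied
  → r_4 = 2.7366

ranges = [4.0068, 1.0600, 2.9214, 2.7366]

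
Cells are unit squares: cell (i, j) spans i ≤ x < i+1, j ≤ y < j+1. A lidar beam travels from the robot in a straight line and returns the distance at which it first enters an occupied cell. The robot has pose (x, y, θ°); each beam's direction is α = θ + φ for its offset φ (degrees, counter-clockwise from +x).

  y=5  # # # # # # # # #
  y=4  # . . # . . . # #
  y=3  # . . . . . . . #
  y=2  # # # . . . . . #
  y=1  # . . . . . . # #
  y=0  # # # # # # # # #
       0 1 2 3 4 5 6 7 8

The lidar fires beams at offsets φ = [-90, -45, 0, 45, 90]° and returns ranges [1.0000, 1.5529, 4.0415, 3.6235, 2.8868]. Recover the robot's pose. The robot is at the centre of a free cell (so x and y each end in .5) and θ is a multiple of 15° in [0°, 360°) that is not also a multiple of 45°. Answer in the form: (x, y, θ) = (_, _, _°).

(x, y, θ) = (5.5, 4.5, 240°)

Enumerate (i+0.5, j+0.5, θ) over the 23 free cells and 16 admissible headings. For each, cast all 5 beams and compare to the given ranges.
  (5.5, 4.5, 255°): beam 1 = 1.5529 ≠ 1.0000 ✗
  (6.5, 3.5, 165°): beam 1 = 1.5529 ≠ 1.0000 ✗
  (7.5, 2.5, 60°): beam 1 = 0.5774 ≠ 1.0000 ✗
  (6.5, 3.5, 105°): beam 1 = 1.5529 ≠ 1.0000 ✗
  …
  (5.5, 4.5, 240°): r_1=1.0000, r_2=1.5529, r_3=4.0415, r_4=3.6235, r_5=2.8868 — all match ✓
No second candidate reproduces the full scan.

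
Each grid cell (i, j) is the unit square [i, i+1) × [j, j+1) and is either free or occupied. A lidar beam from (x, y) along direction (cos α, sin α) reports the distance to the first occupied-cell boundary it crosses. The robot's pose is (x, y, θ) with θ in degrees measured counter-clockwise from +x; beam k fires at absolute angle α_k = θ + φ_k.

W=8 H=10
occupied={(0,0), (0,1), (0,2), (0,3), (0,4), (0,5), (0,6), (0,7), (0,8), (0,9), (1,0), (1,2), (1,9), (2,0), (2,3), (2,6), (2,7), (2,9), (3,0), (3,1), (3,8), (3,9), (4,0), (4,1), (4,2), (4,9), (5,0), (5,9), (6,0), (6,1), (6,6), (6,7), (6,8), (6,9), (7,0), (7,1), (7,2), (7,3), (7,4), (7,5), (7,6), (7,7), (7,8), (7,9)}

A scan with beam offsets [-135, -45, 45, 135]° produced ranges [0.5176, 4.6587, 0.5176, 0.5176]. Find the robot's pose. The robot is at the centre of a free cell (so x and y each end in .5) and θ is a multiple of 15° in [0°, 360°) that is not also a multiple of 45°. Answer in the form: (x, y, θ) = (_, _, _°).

Enumerate (i+0.5, j+0.5, θ) over the 36 free cells and 16 admissible headings. For each, cast all 4 beams and compare to the given ranges.
  (6.5, 3.5, 210°): beam 1 = 1.9319 ≠ 0.5176 ✗
  (4.5, 6.5, 30°): beam 1 = 4.6587 ≠ 0.5176 ✗
  (5.5, 1.5, 105°): beam 1 = 0.5774 ≠ 0.5176 ✗
  (4.5, 3.5, 75°): beam 1 = 0.5774 ≠ 0.5176 ✗
  (1.5, 3.5, 195°): beam 1 = 2.8868 ≠ 0.5176 ✗
  …
  (5.5, 1.5, 120°): r_1=0.5176, r_2=4.6587, r_3=0.5176, r_4=0.5176 — all match ✓
No second candidate reproduces the full scan.

(x, y, θ) = (5.5, 1.5, 120°)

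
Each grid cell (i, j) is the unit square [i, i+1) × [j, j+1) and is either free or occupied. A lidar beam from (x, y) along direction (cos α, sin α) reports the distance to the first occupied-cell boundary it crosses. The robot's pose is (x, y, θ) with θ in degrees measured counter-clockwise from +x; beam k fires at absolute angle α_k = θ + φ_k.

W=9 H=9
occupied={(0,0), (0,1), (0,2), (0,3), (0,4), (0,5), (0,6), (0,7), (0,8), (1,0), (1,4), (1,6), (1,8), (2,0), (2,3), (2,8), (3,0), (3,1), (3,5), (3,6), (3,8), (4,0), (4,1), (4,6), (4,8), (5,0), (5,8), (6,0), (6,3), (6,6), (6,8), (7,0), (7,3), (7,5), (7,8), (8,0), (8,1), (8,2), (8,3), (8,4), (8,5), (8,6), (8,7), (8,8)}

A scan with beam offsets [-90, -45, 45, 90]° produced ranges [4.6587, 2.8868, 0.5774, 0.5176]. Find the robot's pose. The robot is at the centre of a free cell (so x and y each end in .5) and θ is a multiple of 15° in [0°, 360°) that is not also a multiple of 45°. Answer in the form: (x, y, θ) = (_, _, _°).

(x, y, θ) = (3.5, 3.5, 105°)

Enumerate (i+0.5, j+0.5, θ) over the 37 free cells and 16 admissible headings. For each, cast all 4 beams and compare to the given ranges.
  (2.5, 7.5, 15°): beam 1 = 1.9319 ≠ 4.6587 ✗
  (1.5, 7.5, 30°): beam 1 = 0.5774 ≠ 4.6587 ✗
  (6.5, 7.5, 15°): beam 1 = 0.5176 ≠ 4.6587 ✗
  (2.5, 6.5, 15°): beam 2 = 0.5774 ≠ 2.8868 ✗
  …
  (3.5, 3.5, 105°): r_1=4.6587, r_2=2.8868, r_3=0.5774, r_4=0.5176 — all match ✓
Only this pose fits every beam.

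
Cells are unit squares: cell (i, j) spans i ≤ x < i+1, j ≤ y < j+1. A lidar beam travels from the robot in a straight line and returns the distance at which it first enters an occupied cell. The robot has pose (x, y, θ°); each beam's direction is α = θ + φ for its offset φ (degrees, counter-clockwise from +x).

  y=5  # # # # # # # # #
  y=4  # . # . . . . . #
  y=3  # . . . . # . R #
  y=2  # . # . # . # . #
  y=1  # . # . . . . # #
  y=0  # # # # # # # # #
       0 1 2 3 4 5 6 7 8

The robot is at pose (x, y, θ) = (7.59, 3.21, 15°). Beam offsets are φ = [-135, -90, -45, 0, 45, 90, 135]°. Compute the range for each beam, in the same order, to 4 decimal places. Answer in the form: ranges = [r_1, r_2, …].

beam 1: φ=-135°, α=240°
  cosα=-0.5000 sinα=-0.8660 | (7,3) | tMaxX 1.1800 tMaxY 0.2425 | tΔX 2.0000 tΔY 1.1547
    t=0.2425 [y] (7,2)
    t=1.1800 [x] (6,2) — stop
  → r_1 = 1.1800
beam 2: φ=-90°, α=285°
  cosα=0.2588 sinα=-0.9659 | (7,3) | tMaxX 1.5841 tMaxY 0.2174 | tΔX 3.8637 tΔY 1.0353
    t=0.2174 [y] (7,2)
    t=1.2527 [y] (7,1) — stop
  → r_2 = 1.2527
beam 3: φ=-45°, α=330°
  cosα=0.8660 sinα=-0.5000 | (7,3) | tMaxX 0.4734 tMaxY 0.4200 | tΔX 1.1547 tΔY 2.0000
    t=0.4200 [y] (7,2)
    t=0.4734 [x] (8,2) — stop
  → r_3 = 0.4734
beam 4: φ=0°, α=15°
  cosα=0.9659 sinα=0.2588 | (7,3) | tMaxX 0.4245 tMaxY 3.0523 | tΔX 1.0353 tΔY 3.8637
    t=0.4245 [x] (8,3) — stop
  → r_4 = 0.4245
beam 5: φ=45°, α=60°
  cosα=0.5000 sinα=0.8660 | (7,3) | tMaxX 0.8200 tMaxY 0.9122 | tΔX 2.0000 tΔY 1.1547
    t=0.8200 [x] (8,3) — stop
  → r_5 = 0.8200
beam 6: φ=90°, α=105°
  cosα=-0.2588 sinα=0.9659 | (7,3) | tMaxX 2.2796 tMaxY 0.8179 | tΔX 3.8637 tΔY 1.0353
    t=0.8179 [y] (7,4)
    t=1.8531 [y] (7,5) — stop
  → r_6 = 1.8531
beam 7: φ=135°, α=150°
  cosα=-0.8660 sinα=0.5000 | (7,3) | tMaxX 0.6813 tMaxY 1.5800 | tΔX 1.1547 tΔY 2.0000
    t=0.6813 [x] (6,3)
    t=1.5800 [y] (6,4)
    t=1.8360 [x] (5,4)
    t=2.9907 [x] (4,4)
    t=3.5800 [y] (4,5) — stop
  → r_7 = 3.5800

ranges = [1.1800, 1.2527, 0.4734, 0.4245, 0.8200, 1.8531, 3.5800]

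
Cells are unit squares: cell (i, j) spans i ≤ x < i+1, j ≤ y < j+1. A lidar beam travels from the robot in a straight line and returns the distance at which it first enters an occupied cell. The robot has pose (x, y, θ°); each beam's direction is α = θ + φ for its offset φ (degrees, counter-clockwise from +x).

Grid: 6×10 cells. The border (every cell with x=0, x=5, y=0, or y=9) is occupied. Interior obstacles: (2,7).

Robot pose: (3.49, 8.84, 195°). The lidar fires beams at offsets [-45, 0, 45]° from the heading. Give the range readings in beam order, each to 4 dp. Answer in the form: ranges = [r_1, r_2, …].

beam 1: φ=-45°, α=150°
  dir = (cos 150°, sin 150°) = (-0.8660, 0.5000); from cell (3,8)
  next x-line at t=0.5658, next y-line at t=0.3200; Δt_x=1.1547, Δt_y=2.0000
    y: enter (3,9) at t=0.3200 ← occupied
  → r_1 = 0.3200
beam 2: φ=0°, α=195°
  dir = (cos 195°, sin 195°) = (-0.9659, -0.2588); from cell (3,8)
  next x-line at t=0.5073, next y-line at t=3.2455; Δt_x=1.0353, Δt_y=3.8637
    x: enter (2,8) at t=0.5073
    x: enter (1,8) at t=1.5426
    x: enter (0,8) at t=2.5778 ← occupied
  → r_2 = 2.5778
beam 3: φ=45°, α=240°
  dir = (cos 240°, sin 240°) = (-0.5000, -0.8660); from cell (3,8)
  next x-line at t=0.9800, next y-line at t=0.9699; Δt_x=2.0000, Δt_y=1.1547
    y: enter (3,7) at t=0.9699
    x: enter (2,7) at t=0.9800 ← occupied
  → r_3 = 0.9800

ranges = [0.3200, 2.5778, 0.9800]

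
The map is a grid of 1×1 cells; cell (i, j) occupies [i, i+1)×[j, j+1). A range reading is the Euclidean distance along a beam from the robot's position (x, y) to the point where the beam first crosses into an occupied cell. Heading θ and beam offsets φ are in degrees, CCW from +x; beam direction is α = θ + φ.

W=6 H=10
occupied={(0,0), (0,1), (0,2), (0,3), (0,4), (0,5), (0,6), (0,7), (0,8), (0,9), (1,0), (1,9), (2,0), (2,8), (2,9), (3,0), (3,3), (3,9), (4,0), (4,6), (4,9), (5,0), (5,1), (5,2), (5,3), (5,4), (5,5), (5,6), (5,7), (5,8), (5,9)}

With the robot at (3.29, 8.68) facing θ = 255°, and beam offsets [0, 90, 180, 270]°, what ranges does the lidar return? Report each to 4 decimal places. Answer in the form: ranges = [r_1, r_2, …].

ranges = [7.9509, 1.7703, 0.3313, 0.3002]

beam 1: φ=0°, α=255°
  d=(-0.2588,-0.9659)  start (3,8)  tX=1.1205 tY=0.7040  stride 1/|dx|=3.8637 1/|dy|=1.0353
    cross y-line → (3,7), t=0.7040
    cross x-line → (2,7), t=1.1205
    cross y-line → (2,6), t=1.7393
    cross y-line → (2,5), t=2.7745
    cross y-line → (2,4), t=3.8098
    cross y-line → (2,3), t=4.8451
    cross x-line → (1,3), t=4.9842
    cross y-line → (1,2), t=5.8804
    cross y-line → (1,1), t=6.9156
    cross y-line → (1,0), t=7.9509 (wall)
  → r_1 = 7.9509
beam 2: φ=90°, α=345°
  d=(0.9659,-0.2588)  start (3,8)  tX=0.7350 tY=2.6273  stride 1/|dx|=1.0353 1/|dy|=3.8637
    cross x-line → (4,8), t=0.7350
    cross x-line → (5,8), t=1.7703 (wall)
  → r_2 = 1.7703
beam 3: φ=180°, α=75°
  d=(0.2588,0.9659)  start (3,8)  tX=2.7432 tY=0.3313  stride 1/|dx|=3.8637 1/|dy|=1.0353
    cross y-line → (3,9), t=0.3313 (wall)
  → r_3 = 0.3313
beam 4: φ=270°, α=165°
  d=(-0.9659,0.2588)  start (3,8)  tX=0.3002 tY=1.2364  stride 1/|dx|=1.0353 1/|dy|=3.8637
    cross x-line → (2,8), t=0.3002 (wall)
  → r_4 = 0.3002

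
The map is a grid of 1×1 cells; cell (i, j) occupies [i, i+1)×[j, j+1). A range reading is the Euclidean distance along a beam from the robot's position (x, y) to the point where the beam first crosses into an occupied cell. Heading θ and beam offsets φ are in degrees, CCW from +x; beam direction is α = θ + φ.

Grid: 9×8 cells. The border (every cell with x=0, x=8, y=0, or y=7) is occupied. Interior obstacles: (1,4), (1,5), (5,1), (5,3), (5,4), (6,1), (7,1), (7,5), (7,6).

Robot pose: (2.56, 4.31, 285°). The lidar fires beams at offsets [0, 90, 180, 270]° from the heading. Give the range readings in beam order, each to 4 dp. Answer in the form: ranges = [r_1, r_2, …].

ranges = [3.4268, 2.5261, 2.7849, 0.5798]

beam 1: φ=0°, α=285°
  direction (0.2588, -0.9659); cell (2,4); t to first gridline: x 1.7000, y 0.3209 (then +3.8637 / +1.0353)
    (2,3) via y @ 0.3209
    (2,2) via y @ 1.3562
    (3,2) via x @ 1.7000
    (3,1) via y @ 2.3915
    (3,0) via y @ 3.4268  # hit
  → r_1 = 3.4268
beam 2: φ=90°, α=15°
  direction (0.9659, 0.2588); cell (2,4); t to first gridline: x 0.4555, y 2.6660 (then +1.0353 / +3.8637)
    (3,4) via x @ 0.4555
    (4,4) via x @ 1.4908
    (5,4) via x @ 2.5261  # hit
  → r_2 = 2.5261
beam 3: φ=180°, α=105°
  direction (-0.2588, 0.9659); cell (2,4); t to first gridline: x 2.1637, y 0.7143 (then +3.8637 / +1.0353)
    (2,5) via y @ 0.7143
    (2,6) via y @ 1.7496
    (1,6) via x @ 2.1637
    (1,7) via y @ 2.7849  # hit
  → r_3 = 2.7849
beam 4: φ=270°, α=195°
  direction (-0.9659, -0.2588); cell (2,4); t to first gridline: x 0.5798, y 1.1977 (then +1.0353 / +3.8637)
    (1,4) via x @ 0.5798  # hit
  → r_4 = 0.5798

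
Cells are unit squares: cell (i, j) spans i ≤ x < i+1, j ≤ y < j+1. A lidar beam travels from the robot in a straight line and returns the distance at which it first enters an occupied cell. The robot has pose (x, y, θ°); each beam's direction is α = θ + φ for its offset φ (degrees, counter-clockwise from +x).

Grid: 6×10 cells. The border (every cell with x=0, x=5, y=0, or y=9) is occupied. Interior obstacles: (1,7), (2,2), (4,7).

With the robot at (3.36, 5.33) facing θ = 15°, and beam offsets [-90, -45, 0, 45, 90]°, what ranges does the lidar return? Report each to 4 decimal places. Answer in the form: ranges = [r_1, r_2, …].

beam 1: φ=-90°, α=285°
  dir = (cos 285°, sin 285°) = (0.2588, -0.9659); from cell (3,5)
  next x-line at t=2.4728, next y-line at t=0.3416; Δt_x=3.8637, Δt_y=1.0353
    y: enter (3,4) at t=0.3416
    y: enter (3,3) at t=1.3769
    y: enter (3,2) at t=2.4122
    x: enter (4,2) at t=2.4728
    y: enter (4,1) at t=3.4475
    y: enter (4,0) at t=4.4827 ← occupied
  → r_1 = 4.4827
beam 2: φ=-45°, α=330°
  dir = (cos 330°, sin 330°) = (0.8660, -0.5000); from cell (3,5)
  next x-line at t=0.7390, next y-line at t=0.6600; Δt_x=1.1547, Δt_y=2.0000
    y: enter (3,4) at t=0.6600
    x: enter (4,4) at t=0.7390
    x: enter (5,4) at t=1.8937 ← occupied
  → r_2 = 1.8937
beam 3: φ=0°, α=15°
  dir = (cos 15°, sin 15°) = (0.9659, 0.2588); from cell (3,5)
  next x-line at t=0.6626, next y-line at t=2.5887; Δt_x=1.0353, Δt_y=3.8637
    x: enter (4,5) at t=0.6626
    x: enter (5,5) at t=1.6979 ← occupied
  → r_3 = 1.6979
beam 4: φ=45°, α=60°
  dir = (cos 60°, sin 60°) = (0.5000, 0.8660); from cell (3,5)
  next x-line at t=1.2800, next y-line at t=0.7736; Δt_x=2.0000, Δt_y=1.1547
    y: enter (3,6) at t=0.7736
    x: enter (4,6) at t=1.2800
    y: enter (4,7) at t=1.9283 ← occupied
  → r_4 = 1.9283
beam 5: φ=90°, α=105°
  dir = (cos 105°, sin 105°) = (-0.2588, 0.9659); from cell (3,5)
  next x-line at t=1.3909, next y-line at t=0.6936; Δt_x=3.8637, Δt_y=1.0353
    y: enter (3,6) at t=0.6936
    x: enter (2,6) at t=1.3909
    y: enter (2,7) at t=1.7289
    y: enter (2,8) at t=2.7642
    y: enter (2,9) at t=3.7995 ← occupied
  → r_5 = 3.7995

ranges = [4.4827, 1.8937, 1.6979, 1.9283, 3.7995]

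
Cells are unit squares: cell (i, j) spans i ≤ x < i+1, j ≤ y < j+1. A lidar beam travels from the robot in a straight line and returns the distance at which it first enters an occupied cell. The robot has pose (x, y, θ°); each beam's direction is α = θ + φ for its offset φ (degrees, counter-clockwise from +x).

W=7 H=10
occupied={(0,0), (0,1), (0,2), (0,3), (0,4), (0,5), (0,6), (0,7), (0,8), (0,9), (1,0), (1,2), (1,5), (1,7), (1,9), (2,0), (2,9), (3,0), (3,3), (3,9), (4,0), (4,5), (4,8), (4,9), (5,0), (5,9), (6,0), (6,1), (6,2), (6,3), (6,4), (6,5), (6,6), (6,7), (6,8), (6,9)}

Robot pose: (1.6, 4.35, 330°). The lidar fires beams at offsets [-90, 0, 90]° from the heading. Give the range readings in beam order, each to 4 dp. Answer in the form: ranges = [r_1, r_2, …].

beam 1: φ=-90°, α=240°
  d=(-0.5000,-0.8660)  start (1,4)  tX=1.2000 tY=0.4041  stride 1/|dx|=2.0000 1/|dy|=1.1547
    cross y-line → (1,3), t=0.4041
    cross x-line → (0,3), t=1.2000 (wall)
  → r_1 = 1.2000
beam 2: φ=0°, α=330°
  d=(0.8660,-0.5000)  start (1,4)  tX=0.4619 tY=0.7000  stride 1/|dx|=1.1547 1/|dy|=2.0000
    cross x-line → (2,4), t=0.4619
    cross y-line → (2,3), t=0.7000
    cross x-line → (3,3), t=1.6166 (wall)
  → r_2 = 1.6166
beam 3: φ=90°, α=60°
  d=(0.5000,0.8660)  start (1,4)  tX=0.8000 tY=0.7506  stride 1/|dx|=2.0000 1/|dy|=1.1547
    cross y-line → (1,5), t=0.7506 (wall)
  → r_3 = 0.7506

ranges = [1.2000, 1.6166, 0.7506]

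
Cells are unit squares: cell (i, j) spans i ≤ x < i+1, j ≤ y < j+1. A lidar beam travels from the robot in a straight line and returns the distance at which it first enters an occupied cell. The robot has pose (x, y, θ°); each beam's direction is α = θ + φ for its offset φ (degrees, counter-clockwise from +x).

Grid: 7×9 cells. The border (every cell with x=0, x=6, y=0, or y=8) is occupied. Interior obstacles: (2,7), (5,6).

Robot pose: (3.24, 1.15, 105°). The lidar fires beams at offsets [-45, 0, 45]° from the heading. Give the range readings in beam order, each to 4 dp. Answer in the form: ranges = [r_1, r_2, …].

ranges = [5.5200, 7.0916, 2.5865]

beam 1: φ=-45°, α=60°
  direction (0.5000, 0.8660); cell (3,1); t to first gridline: x 1.5200, y 0.9815 (then +2.0000 / +1.1547)
    (3,2) via y @ 0.9815
    (4,2) via x @ 1.5200
    (4,3) via y @ 2.1362
    (4,4) via y @ 3.2909
    (5,4) via x @ 3.5200
    (5,5) via y @ 4.4456
    (6,5) via x @ 5.5200  # hit
  → r_1 = 5.5200
beam 2: φ=0°, α=105°
  direction (-0.2588, 0.9659); cell (3,1); t to first gridline: x 0.9273, y 0.8800 (then +3.8637 / +1.0353)
    (3,2) via y @ 0.8800
    (2,2) via x @ 0.9273
    (2,3) via y @ 1.9153
    (2,4) via y @ 2.9505
    (2,5) via y @ 3.9858
    (1,5) via x @ 4.7910
    (1,6) via y @ 5.0211
    (1,7) via y @ 6.0564
    (1,8) via y @ 7.0916  # hit
  → r_2 = 7.0916
beam 3: φ=45°, α=150°
  direction (-0.8660, 0.5000); cell (3,1); t to first gridline: x 0.2771, y 1.7000 (then +1.1547 / +2.0000)
    (2,1) via x @ 0.2771
    (1,1) via x @ 1.4318
    (1,2) via y @ 1.7000
    (0,2) via x @ 2.5865  # hit
  → r_3 = 2.5865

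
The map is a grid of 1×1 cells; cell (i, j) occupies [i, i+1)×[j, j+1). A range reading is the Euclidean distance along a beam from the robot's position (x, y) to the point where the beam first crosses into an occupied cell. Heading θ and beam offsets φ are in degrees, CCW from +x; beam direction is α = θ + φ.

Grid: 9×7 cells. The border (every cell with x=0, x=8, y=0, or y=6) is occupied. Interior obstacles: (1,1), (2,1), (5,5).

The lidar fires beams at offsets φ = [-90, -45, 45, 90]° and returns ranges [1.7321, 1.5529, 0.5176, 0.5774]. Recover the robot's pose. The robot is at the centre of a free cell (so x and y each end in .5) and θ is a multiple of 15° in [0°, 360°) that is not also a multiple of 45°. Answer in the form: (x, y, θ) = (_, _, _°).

(x, y, θ) = (6.5, 5.5, 60°)

Enumerate (i+0.5, j+0.5, θ) over the 32 free cells and 16 admissible headings. For each, cast all 4 beams and compare to the given ranges.
  (2.5, 2.5, 15°): beam 1 = 0.5176 ≠ 1.7321 ✗
  (7.5, 2.5, 330°): beam 4 = 1.0000 ≠ 0.5774 ✗
  (7.5, 1.5, 15°): beam 1 = 0.5176 ≠ 1.7321 ✗
  (4.5, 1.5, 105°): beam 1 = 3.6235 ≠ 1.7321 ✗
  …
  (6.5, 5.5, 60°): r_1=1.7321, r_2=1.5529, r_3=0.5176, r_4=0.5774 — all match ✓
Only this pose fits every beam.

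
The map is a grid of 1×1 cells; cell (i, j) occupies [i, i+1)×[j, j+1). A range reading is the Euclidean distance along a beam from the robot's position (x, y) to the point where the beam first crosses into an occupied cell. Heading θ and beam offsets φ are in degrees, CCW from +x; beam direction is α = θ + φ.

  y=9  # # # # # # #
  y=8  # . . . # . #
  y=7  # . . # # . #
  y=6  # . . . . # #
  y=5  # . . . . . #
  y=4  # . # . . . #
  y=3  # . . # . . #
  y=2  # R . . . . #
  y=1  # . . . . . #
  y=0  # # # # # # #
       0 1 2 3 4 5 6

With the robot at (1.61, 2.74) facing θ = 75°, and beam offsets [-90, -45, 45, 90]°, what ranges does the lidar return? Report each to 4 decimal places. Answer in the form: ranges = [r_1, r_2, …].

beam 1: φ=-90°, α=345°
  cosα=0.9659 sinα=-0.2588 | (1,2) | tMaxX 0.4038 tMaxY 2.8591 | tΔX 1.0353 tΔY 3.8637
    t=0.4038 [x] (2,2)
    t=1.4390 [x] (3,2)
    t=2.4743 [x] (4,2)
    t=2.8591 [y] (4,1)
    t=3.5096 [x] (5,1)
    t=4.5449 [x] (6,1) — stop
  → r_1 = 4.5449
beam 2: φ=-45°, α=30°
  cosα=0.8660 sinα=0.5000 | (1,2) | tMaxX 0.4503 tMaxY 0.5200 | tΔX 1.1547 tΔY 2.0000
    t=0.4503 [x] (2,2)
    t=0.5200 [y] (2,3)
    t=1.6050 [x] (3,3) — stop
  → r_2 = 1.6050
beam 3: φ=45°, α=120°
  cosα=-0.5000 sinα=0.8660 | (1,2) | tMaxX 1.2200 tMaxY 0.3002 | tΔX 2.0000 tΔY 1.1547
    t=0.3002 [y] (1,3)
    t=1.2200 [x] (0,3) — stop
  → r_3 = 1.2200
beam 4: φ=90°, α=165°
  cosα=-0.9659 sinα=0.2588 | (1,2) | tMaxX 0.6315 tMaxY 1.0046 | tΔX 1.0353 tΔY 3.8637
    t=0.6315 [x] (0,2) — stop
  → r_4 = 0.6315

ranges = [4.5449, 1.6050, 1.2200, 0.6315]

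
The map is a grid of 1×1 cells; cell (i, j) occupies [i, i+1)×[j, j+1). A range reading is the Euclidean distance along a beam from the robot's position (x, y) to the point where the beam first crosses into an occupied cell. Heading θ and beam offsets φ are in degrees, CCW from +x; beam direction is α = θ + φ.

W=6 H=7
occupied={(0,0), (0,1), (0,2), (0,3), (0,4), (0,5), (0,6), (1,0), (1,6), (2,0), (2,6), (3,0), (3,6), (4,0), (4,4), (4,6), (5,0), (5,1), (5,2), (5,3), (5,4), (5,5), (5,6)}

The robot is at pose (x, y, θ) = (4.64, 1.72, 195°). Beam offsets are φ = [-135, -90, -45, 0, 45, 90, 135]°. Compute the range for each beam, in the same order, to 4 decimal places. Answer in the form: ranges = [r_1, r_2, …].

beam 1: φ=-135°, α=60°
  d=(0.5000,0.8660)  start (4,1)  tX=0.7200 tY=0.3233  stride 1/|dx|=2.0000 1/|dy|=1.1547
    cross y-line → (4,2), t=0.3233
    cross x-line → (5,2), t=0.7200 (wall)
  → r_1 = 0.7200
beam 2: φ=-90°, α=105°
  d=(-0.2588,0.9659)  start (4,1)  tX=2.4728 tY=0.2899  stride 1/|dx|=3.8637 1/|dy|=1.0353
    cross y-line → (4,2), t=0.2899
    cross y-line → (4,3), t=1.3252
    cross y-line → (4,4), t=2.3604 (wall)
  → r_2 = 2.3604
beam 3: φ=-45°, α=150°
  d=(-0.8660,0.5000)  start (4,1)  tX=0.7390 tY=0.5600  stride 1/|dx|=1.1547 1/|dy|=2.0000
    cross y-line → (4,2), t=0.5600
    cross x-line → (3,2), t=0.7390
    cross x-line → (2,2), t=1.8937
    cross y-line → (2,3), t=2.5600
    cross x-line → (1,3), t=3.0484
    cross x-line → (0,3), t=4.2031 (wall)
  → r_3 = 4.2031
beam 4: φ=0°, α=195°
  d=(-0.9659,-0.2588)  start (4,1)  tX=0.6626 tY=2.7819  stride 1/|dx|=1.0353 1/|dy|=3.8637
    cross x-line → (3,1), t=0.6626
    cross x-line → (2,1), t=1.6979
    cross x-line → (1,1), t=2.7331
    cross y-line → (1,0), t=2.7819 (wall)
  → r_4 = 2.7819
beam 5: φ=45°, α=240°
  d=(-0.5000,-0.8660)  start (4,1)  tX=1.2800 tY=0.8314  stride 1/|dx|=2.0000 1/|dy|=1.1547
    cross y-line → (4,0), t=0.8314 (wall)
  → r_5 = 0.8314
beam 6: φ=90°, α=285°
  d=(0.2588,-0.9659)  start (4,1)  tX=1.3909 tY=0.7454  stride 1/|dx|=3.8637 1/|dy|=1.0353
    cross y-line → (4,0), t=0.7454 (wall)
  → r_6 = 0.7454
beam 7: φ=135°, α=330°
  d=(0.8660,-0.5000)  start (4,1)  tX=0.4157 tY=1.4400  stride 1/|dx|=1.1547 1/|dy|=2.0000
    cross x-line → (5,1), t=0.4157 (wall)
  → r_7 = 0.4157

ranges = [0.7200, 2.3604, 4.2031, 2.7819, 0.8314, 0.7454, 0.4157]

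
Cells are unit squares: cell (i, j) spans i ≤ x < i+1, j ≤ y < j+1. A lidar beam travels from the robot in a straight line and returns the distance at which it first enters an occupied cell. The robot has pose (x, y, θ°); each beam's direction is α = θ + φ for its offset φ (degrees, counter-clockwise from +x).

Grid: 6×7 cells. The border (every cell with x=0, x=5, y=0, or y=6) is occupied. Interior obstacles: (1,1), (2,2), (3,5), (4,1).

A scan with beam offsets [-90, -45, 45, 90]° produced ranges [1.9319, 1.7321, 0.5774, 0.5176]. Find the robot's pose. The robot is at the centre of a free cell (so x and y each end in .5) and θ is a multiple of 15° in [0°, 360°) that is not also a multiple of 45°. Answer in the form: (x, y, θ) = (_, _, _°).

Enumerate (i+0.5, j+0.5, θ) over the 16 free cells and 16 admissible headings. For each, cast all 4 beams and compare to the given ranges.
  (2.5, 3.5, 120°): beam 1 = 2.8868 ≠ 1.9319 ✗
  (2.5, 5.5, 330°): beam 1 = 3.0000 ≠ 1.9319 ✗
  (2.5, 1.5, 330°): beam 1 = 0.5774 ≠ 1.9319 ✗
  (3.5, 2.5, 120°): beam 1 = 1.7321 ≠ 1.9319 ✗
  …
  (1.5, 4.5, 105°): r_1=1.9319, r_2=1.7321, r_3=0.5774, r_4=0.5176 — all match ✓
Unique over the lattice → pose = (1.5, 4.5, 105°).

(x, y, θ) = (1.5, 4.5, 105°)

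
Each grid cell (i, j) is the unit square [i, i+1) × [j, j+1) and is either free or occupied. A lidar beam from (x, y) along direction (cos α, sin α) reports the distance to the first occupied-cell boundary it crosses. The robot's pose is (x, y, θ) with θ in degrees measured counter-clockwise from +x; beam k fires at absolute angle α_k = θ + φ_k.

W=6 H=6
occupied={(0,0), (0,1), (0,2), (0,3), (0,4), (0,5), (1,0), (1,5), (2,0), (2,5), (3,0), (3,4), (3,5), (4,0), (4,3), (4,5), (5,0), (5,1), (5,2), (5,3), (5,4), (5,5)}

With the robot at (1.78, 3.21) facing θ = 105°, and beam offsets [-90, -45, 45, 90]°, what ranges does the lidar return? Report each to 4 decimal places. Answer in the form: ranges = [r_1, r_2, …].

beam 1: φ=-90°, α=15°
  cosα=0.9659 sinα=0.2588 | (1,3) | tMaxX 0.2278 tMaxY 3.0523 | tΔX 1.0353 tΔY 3.8637
    t=0.2278 [x] (2,3)
    t=1.2630 [x] (3,3)
    t=2.2983 [x] (4,3) — stop
  → r_1 = 2.2983
beam 2: φ=-45°, α=60°
  cosα=0.5000 sinα=0.8660 | (1,3) | tMaxX 0.4400 tMaxY 0.9122 | tΔX 2.0000 tΔY 1.1547
    t=0.4400 [x] (2,3)
    t=0.9122 [y] (2,4)
    t=2.0669 [y] (2,5) — stop
  → r_2 = 2.0669
beam 3: φ=45°, α=150°
  cosα=-0.8660 sinα=0.5000 | (1,3) | tMaxX 0.9007 tMaxY 1.5800 | tΔX 1.1547 tΔY 2.0000
    t=0.9007 [x] (0,3) — stop
  → r_3 = 0.9007
beam 4: φ=90°, α=195°
  cosα=-0.9659 sinα=-0.2588 | (1,3) | tMaxX 0.8075 tMaxY 0.8114 | tΔX 1.0353 tΔY 3.8637
    t=0.8075 [x] (0,3) — stop
  → r_4 = 0.8075

ranges = [2.2983, 2.0669, 0.9007, 0.8075]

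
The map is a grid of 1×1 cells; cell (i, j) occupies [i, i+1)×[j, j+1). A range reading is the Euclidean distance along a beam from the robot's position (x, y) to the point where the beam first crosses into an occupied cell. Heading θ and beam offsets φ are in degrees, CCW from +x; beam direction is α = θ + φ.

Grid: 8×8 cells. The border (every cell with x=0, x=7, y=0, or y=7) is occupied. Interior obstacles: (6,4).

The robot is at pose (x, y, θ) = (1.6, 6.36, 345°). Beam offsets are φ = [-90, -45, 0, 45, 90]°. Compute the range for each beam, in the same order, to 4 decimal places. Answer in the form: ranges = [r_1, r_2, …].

ranges = [2.3182, 6.1892, 5.2546, 1.2800, 0.6626]

beam 1: φ=-90°, α=255°
  dir = (cos 255°, sin 255°) = (-0.2588, -0.9659); from cell (1,6)
  next x-line at t=2.3182, next y-line at t=0.3727; Δt_x=3.8637, Δt_y=1.0353
    y: enter (1,5) at t=0.3727
    y: enter (1,4) at t=1.4080
    x: enter (0,4) at t=2.3182 ← occupied
  → r_1 = 2.3182
beam 2: φ=-45°, α=300°
  dir = (cos 300°, sin 300°) = (0.5000, -0.8660); from cell (1,6)
  next x-line at t=0.8000, next y-line at t=0.4157; Δt_x=2.0000, Δt_y=1.1547
    y: enter (1,5) at t=0.4157
    x: enter (2,5) at t=0.8000
    y: enter (2,4) at t=1.5704
    y: enter (2,3) at t=2.7251
    x: enter (3,3) at t=2.8000
    y: enter (3,2) at t=3.8798
    x: enter (4,2) at t=4.8000
    y: enter (4,1) at t=5.0345
    y: enter (4,0) at t=6.1892 ← occupied
  → r_2 = 6.1892
beam 3: φ=0°, α=345°
  dir = (cos 345°, sin 345°) = (0.9659, -0.2588); from cell (1,6)
  next x-line at t=0.4141, next y-line at t=1.3909; Δt_x=1.0353, Δt_y=3.8637
    x: enter (2,6) at t=0.4141
    y: enter (2,5) at t=1.3909
    x: enter (3,5) at t=1.4494
    x: enter (4,5) at t=2.4847
    x: enter (5,5) at t=3.5199
    x: enter (6,5) at t=4.5552
    y: enter (6,4) at t=5.2546 ← occupied
  → r_3 = 5.2546
beam 4: φ=45°, α=30°
  dir = (cos 30°, sin 30°) = (0.8660, 0.5000); from cell (1,6)
  next x-line at t=0.4619, next y-line at t=1.2800; Δt_x=1.1547, Δt_y=2.0000
    x: enter (2,6) at t=0.4619
    y: enter (2,7) at t=1.2800 ← occupied
  → r_4 = 1.2800
beam 5: φ=90°, α=75°
  dir = (cos 75°, sin 75°) = (0.2588, 0.9659); from cell (1,6)
  next x-line at t=1.5455, next y-line at t=0.6626; Δt_x=3.8637, Δt_y=1.0353
    y: enter (1,7) at t=0.6626 ← occupied
  → r_5 = 0.6626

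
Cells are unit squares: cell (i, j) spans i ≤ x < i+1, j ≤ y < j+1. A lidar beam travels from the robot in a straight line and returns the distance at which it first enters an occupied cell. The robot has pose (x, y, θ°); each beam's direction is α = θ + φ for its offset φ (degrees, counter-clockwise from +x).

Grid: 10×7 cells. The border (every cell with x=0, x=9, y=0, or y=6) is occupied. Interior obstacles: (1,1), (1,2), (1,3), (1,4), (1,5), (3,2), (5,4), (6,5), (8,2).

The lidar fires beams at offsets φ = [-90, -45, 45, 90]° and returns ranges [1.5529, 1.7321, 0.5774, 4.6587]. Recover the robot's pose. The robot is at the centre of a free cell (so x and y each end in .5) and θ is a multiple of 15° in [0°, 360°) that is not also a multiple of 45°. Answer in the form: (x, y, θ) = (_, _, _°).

(x, y, θ) = (3.5, 3.5, 255°)

Enumerate (i+0.5, j+0.5, θ) over the 31 free cells and 16 admissible headings. For each, cast all 4 beams and compare to the given ranges.
  (8.5, 5.5, 345°): beam 1 = 4.6587 ≠ 1.5529 ✗
  (2.5, 4.5, 150°): beam 1 = 1.7321 ≠ 1.5529 ✗
  (4.5, 2.5, 195°): beam 1 = 3.6235 ≠ 1.5529 ✗
  (8.5, 1.5, 150°): beam 1 = 0.5774 ≠ 1.5529 ✗
  (4.5, 3.5, 240°): beam 1 = 2.8868 ≠ 1.5529 ✗
  …
  (3.5, 3.5, 255°): r_1=1.5529, r_2=1.7321, r_3=0.5774, r_4=4.6587 — all match ✓
Unique over the lattice → pose = (3.5, 3.5, 255°).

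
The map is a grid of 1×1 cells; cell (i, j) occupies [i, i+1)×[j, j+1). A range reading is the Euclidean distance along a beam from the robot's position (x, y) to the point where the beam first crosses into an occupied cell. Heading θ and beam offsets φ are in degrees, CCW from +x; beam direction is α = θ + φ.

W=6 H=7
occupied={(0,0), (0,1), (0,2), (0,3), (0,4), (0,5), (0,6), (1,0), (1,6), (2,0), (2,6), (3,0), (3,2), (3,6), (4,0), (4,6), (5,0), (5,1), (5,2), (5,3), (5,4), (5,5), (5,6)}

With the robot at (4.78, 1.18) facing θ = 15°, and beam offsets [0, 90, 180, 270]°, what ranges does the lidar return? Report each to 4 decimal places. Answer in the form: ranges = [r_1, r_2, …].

ranges = [0.2278, 4.9900, 0.6955, 0.1863]

beam 1: φ=0°, α=15°
  cosα=0.9659 sinα=0.2588 | (4,1) | tMaxX 0.2278 tMaxY 3.1682 | tΔX 1.0353 tΔY 3.8637
    t=0.2278 [x] (5,1) — stop
  → r_1 = 0.2278
beam 2: φ=90°, α=105°
  cosα=-0.2588 sinα=0.9659 | (4,1) | tMaxX 3.0137 tMaxY 0.8489 | tΔX 3.8637 tΔY 1.0353
    t=0.8489 [y] (4,2)
    t=1.8842 [y] (4,3)
    t=2.9195 [y] (4,4)
    t=3.0137 [x] (3,4)
    t=3.9548 [y] (3,5)
    t=4.9900 [y] (3,6) — stop
  → r_2 = 4.9900
beam 3: φ=180°, α=195°
  cosα=-0.9659 sinα=-0.2588 | (4,1) | tMaxX 0.8075 tMaxY 0.6955 | tΔX 1.0353 tΔY 3.8637
    t=0.6955 [y] (4,0) — stop
  → r_3 = 0.6955
beam 4: φ=270°, α=285°
  cosα=0.2588 sinα=-0.9659 | (4,1) | tMaxX 0.8500 tMaxY 0.1863 | tΔX 3.8637 tΔY 1.0353
    t=0.1863 [y] (4,0) — stop
  → r_4 = 0.1863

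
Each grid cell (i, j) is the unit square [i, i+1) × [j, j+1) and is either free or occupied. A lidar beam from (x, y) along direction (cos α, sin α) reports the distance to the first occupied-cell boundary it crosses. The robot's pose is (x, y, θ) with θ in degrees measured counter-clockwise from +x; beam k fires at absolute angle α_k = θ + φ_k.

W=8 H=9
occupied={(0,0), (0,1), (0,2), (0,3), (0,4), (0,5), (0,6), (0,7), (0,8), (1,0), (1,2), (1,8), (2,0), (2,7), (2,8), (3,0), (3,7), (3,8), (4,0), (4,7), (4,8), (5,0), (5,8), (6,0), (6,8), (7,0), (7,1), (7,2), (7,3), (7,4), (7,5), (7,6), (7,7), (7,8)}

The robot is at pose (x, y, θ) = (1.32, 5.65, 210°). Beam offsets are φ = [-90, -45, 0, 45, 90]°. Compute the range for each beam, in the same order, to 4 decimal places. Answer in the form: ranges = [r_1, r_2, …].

ranges = [0.6400, 0.3313, 0.3695, 1.2364, 5.3694]

beam 1: φ=-90°, α=120°
  d=(-0.5000,0.8660)  start (1,5)  tX=0.6400 tY=0.4041  stride 1/|dx|=2.0000 1/|dy|=1.1547
    cross y-line → (1,6), t=0.4041
    cross x-line → (0,6), t=0.6400 (wall)
  → r_1 = 0.6400
beam 2: φ=-45°, α=165°
  d=(-0.9659,0.2588)  start (1,5)  tX=0.3313 tY=1.3523  stride 1/|dx|=1.0353 1/|dy|=3.8637
    cross x-line → (0,5), t=0.3313 (wall)
  → r_2 = 0.3313
beam 3: φ=0°, α=210°
  d=(-0.8660,-0.5000)  start (1,5)  tX=0.3695 tY=1.3000  stride 1/|dx|=1.1547 1/|dy|=2.0000
    cross x-line → (0,5), t=0.3695 (wall)
  → r_3 = 0.3695
beam 4: φ=45°, α=255°
  d=(-0.2588,-0.9659)  start (1,5)  tX=1.2364 tY=0.6729  stride 1/|dx|=3.8637 1/|dy|=1.0353
    cross y-line → (1,4), t=0.6729
    cross x-line → (0,4), t=1.2364 (wall)
  → r_4 = 1.2364
beam 5: φ=90°, α=300°
  d=(0.5000,-0.8660)  start (1,5)  tX=1.3600 tY=0.7506  stride 1/|dx|=2.0000 1/|dy|=1.1547
    cross y-line → (1,4), t=0.7506
    cross x-line → (2,4), t=1.3600
    cross y-line → (2,3), t=1.9053
    cross y-line → (2,2), t=3.0600
    cross x-line → (3,2), t=3.3600
    cross y-line → (3,1), t=4.2147
    cross x-line → (4,1), t=5.3600
    cross y-line → (4,0), t=5.3694 (wall)
  → r_5 = 5.3694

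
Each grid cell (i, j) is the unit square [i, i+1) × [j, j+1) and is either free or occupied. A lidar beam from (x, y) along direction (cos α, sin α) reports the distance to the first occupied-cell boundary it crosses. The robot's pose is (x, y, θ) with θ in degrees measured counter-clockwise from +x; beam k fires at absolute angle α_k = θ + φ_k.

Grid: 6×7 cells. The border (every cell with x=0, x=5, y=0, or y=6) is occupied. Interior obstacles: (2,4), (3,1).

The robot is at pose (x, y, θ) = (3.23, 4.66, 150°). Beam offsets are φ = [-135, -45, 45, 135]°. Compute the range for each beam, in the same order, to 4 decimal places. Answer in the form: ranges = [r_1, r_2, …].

ranges = [1.8324, 1.3873, 0.2381, 2.7538]

beam 1: φ=-135°, α=15°
  direction (0.9659, 0.2588); cell (3,4); t to first gridline: x 0.7972, y 1.3137 (then +1.0353 / +3.8637)
    (4,4) via x @ 0.7972
    (4,5) via y @ 1.3137
    (5,5) via x @ 1.8324  # hit
  → r_1 = 1.8324
beam 2: φ=-45°, α=105°
  direction (-0.2588, 0.9659); cell (3,4); t to first gridline: x 0.8887, y 0.3520 (then +3.8637 / +1.0353)
    (3,5) via y @ 0.3520
    (2,5) via x @ 0.8887
    (2,6) via y @ 1.3873  # hit
  → r_2 = 1.3873
beam 3: φ=45°, α=195°
  direction (-0.9659, -0.2588); cell (3,4); t to first gridline: x 0.2381, y 2.5500 (then +1.0353 / +3.8637)
    (2,4) via x @ 0.2381  # hit
  → r_3 = 0.2381
beam 4: φ=135°, α=285°
  direction (0.2588, -0.9659); cell (3,4); t to first gridline: x 2.9751, y 0.6833 (then +3.8637 / +1.0353)
    (3,3) via y @ 0.6833
    (3,2) via y @ 1.7186
    (3,1) via y @ 2.7538  # hit
  → r_4 = 2.7538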